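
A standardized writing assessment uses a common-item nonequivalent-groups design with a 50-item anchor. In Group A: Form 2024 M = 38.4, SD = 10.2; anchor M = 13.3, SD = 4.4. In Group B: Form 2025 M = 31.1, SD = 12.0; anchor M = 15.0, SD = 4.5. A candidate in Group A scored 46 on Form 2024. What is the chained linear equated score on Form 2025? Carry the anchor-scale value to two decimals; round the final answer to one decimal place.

35.3

Form 2024 → anchor (Group A): v = (4.4/10.2)(46 − 38.4) + 13.3 = 16.58
anchor → Form 2025 (Group B): y = (12.0/4.5)(16.58 − 15.0) + 31.1 = 35.3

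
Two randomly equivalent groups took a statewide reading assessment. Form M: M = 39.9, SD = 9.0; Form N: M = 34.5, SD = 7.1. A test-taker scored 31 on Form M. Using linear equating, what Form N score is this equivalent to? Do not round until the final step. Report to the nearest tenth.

Linear equating: y = (SD_Y/SD_X)(x − M_X) + M_Y
y = (7.1/9.0)(31 − 39.9) + 34.5
y = 0.788889 × -8.9 + 34.5 = -7.0211 + 34.5 = 27.5

27.5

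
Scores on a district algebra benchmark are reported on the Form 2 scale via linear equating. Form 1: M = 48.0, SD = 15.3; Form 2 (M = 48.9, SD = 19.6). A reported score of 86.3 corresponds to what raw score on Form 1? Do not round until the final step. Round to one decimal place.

77.2

Invert y = (SD_Y/SD_X)(x − M_X) + M_Y:
x = (SD_X/SD_Y)(y − M_Y) + M_X = (15.3/19.6)(86.3 − 48.9) + 48.0
x = 0.780612 × 37.400 + 48.0 = 77.2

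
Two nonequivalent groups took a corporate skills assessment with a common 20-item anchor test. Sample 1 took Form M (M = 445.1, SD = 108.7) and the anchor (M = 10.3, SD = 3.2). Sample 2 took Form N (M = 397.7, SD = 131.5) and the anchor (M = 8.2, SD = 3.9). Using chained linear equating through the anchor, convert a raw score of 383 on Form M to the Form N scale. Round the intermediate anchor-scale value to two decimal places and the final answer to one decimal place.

Form M → anchor (Sample 1): v = (3.2/108.7)(383 − 445.1) + 10.3 = 8.47
anchor → Form N (Sample 2): y = (131.5/3.9)(8.47 − 8.2) + 397.7 = 406.8

406.8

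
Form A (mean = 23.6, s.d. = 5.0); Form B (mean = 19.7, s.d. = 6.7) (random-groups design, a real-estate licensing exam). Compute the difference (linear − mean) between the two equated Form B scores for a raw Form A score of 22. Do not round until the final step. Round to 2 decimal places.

-0.54

Mean-equated: 22 + (19.7 − 23.6) = 18.10
Linear-equated: (6.7/5.0)(22 − 23.6) + 19.7 = 17.556
Difference = 17.556 − 18.10 = -0.54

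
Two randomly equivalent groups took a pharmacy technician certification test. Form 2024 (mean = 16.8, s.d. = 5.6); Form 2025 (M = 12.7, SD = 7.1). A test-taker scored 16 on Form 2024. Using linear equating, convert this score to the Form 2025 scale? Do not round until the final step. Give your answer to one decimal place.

Linear equating: y = (SD_Y/SD_X)(x − M_X) + M_Y
y = (7.1/5.6)(16 − 16.8) + 12.7
y = 1.267857 × -0.8 + 12.7 = -1.0143 + 12.7 = 11.7

11.7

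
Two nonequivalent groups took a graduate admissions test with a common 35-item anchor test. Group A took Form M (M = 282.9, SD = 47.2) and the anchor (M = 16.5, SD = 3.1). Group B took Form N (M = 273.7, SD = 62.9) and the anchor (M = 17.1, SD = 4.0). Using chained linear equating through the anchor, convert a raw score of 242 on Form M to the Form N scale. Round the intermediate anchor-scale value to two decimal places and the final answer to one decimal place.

222.0

Form M → anchor (Group A): v = (3.1/47.2)(242 − 282.9) + 16.5 = 13.81
anchor → Form N (Group B): y = (62.9/4.0)(13.81 − 17.1) + 273.7 = 222.0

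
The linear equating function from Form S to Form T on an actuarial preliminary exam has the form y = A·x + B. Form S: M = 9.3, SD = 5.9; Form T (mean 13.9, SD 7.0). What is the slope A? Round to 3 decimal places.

A = SD_Y / SD_X = 7.0 / 5.9 = 1.186

1.186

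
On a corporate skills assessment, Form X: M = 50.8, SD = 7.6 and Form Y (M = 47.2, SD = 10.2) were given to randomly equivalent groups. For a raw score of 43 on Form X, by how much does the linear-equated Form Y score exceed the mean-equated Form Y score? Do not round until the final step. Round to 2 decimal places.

-2.67

Mean-equated: 43 + (47.2 − 50.8) = 39.40
Linear-equated: (10.2/7.6)(43 − 50.8) + 47.2 = 36.732
Difference = 36.732 − 39.40 = -2.67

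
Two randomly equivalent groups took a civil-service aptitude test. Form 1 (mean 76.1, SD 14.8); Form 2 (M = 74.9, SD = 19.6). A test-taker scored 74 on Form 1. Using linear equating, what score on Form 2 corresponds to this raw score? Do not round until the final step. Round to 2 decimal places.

72.12

Linear equating: y = (SD_Y/SD_X)(x − M_X) + M_Y
y = (19.6/14.8)(74 − 76.1) + 74.9
y = 1.324324 × -2.1 + 74.9 = -2.7811 + 74.9 = 72.12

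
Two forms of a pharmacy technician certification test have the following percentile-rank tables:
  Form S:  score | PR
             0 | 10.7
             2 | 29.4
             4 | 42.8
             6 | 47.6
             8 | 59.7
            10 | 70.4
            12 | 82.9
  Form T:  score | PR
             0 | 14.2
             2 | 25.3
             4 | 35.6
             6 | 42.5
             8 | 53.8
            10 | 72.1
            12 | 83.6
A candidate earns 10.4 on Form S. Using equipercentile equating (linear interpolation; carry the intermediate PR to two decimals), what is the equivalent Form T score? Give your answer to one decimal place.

PR of 10.4 on Form S: 70.4 + (10.4 − 10)/(12 − 10) × (82.9 − 70.4) = 72.90
On Form T, PR 72.90 falls between score 10 (PR 72.1) and 12 (PR 83.6).
Interpolate: 10 + (72.90 − 72.1)/(83.6 − 72.1) × (12 − 10) = 10.1

10.1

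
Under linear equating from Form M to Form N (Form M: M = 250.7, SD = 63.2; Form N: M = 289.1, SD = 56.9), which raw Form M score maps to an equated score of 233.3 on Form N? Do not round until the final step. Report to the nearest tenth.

188.7

Invert y = (SD_Y/SD_X)(x − M_X) + M_Y:
x = (SD_X/SD_Y)(y − M_Y) + M_X = (63.2/56.9)(233.3 − 289.1) + 250.7
x = 1.110721 × -55.800 + 250.7 = 188.7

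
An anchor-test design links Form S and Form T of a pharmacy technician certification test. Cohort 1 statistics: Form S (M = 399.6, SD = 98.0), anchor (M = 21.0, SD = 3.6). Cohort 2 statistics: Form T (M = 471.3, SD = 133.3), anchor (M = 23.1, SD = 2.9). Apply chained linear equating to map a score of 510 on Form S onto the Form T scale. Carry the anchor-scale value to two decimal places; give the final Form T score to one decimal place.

561.4

Form S → anchor (Cohort 1): v = (3.6/98.0)(510 − 399.6) + 21.0 = 25.06
anchor → Form T (Cohort 2): y = (133.3/2.9)(25.06 − 23.1) + 471.3 = 561.4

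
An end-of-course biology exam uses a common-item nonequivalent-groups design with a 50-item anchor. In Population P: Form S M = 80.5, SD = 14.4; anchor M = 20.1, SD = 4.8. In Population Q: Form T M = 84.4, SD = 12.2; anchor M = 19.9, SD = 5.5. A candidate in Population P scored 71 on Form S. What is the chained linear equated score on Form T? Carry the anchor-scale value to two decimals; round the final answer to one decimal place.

Form S → anchor (Population P): v = (4.8/14.4)(71 − 80.5) + 20.1 = 16.93
anchor → Form T (Population Q): y = (12.2/5.5)(16.93 − 19.9) + 84.4 = 77.8

77.8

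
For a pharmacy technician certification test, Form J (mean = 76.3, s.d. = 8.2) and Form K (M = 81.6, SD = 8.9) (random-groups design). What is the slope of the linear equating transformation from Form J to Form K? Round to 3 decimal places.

1.085

A = SD_Y / SD_X = 8.9 / 8.2 = 1.085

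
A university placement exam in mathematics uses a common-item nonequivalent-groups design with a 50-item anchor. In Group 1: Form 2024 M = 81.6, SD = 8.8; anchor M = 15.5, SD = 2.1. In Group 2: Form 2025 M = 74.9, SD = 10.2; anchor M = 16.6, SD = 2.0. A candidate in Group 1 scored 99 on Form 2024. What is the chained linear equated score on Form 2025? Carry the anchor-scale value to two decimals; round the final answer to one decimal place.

Form 2024 → anchor (Group 1): v = (2.1/8.8)(99 − 81.6) + 15.5 = 19.65
anchor → Form 2025 (Group 2): y = (10.2/2.0)(19.65 − 16.6) + 74.9 = 90.5

90.5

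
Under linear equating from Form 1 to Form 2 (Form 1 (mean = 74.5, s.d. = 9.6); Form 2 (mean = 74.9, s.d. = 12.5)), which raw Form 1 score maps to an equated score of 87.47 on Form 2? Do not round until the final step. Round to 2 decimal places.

84.15

Invert y = (SD_Y/SD_X)(x − M_X) + M_Y:
x = (SD_X/SD_Y)(y − M_Y) + M_X = (9.6/12.5)(87.47 − 74.9) + 74.5
x = 0.768000 × 12.570 + 74.5 = 84.15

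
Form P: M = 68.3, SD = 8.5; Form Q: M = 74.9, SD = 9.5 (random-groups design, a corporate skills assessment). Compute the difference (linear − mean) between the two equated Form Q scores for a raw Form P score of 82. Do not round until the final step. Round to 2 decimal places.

Mean-equated: 82 + (74.9 − 68.3) = 88.60
Linear-equated: (9.5/8.5)(82 − 68.3) + 74.9 = 90.212
Difference = 90.212 − 88.60 = 1.61

1.61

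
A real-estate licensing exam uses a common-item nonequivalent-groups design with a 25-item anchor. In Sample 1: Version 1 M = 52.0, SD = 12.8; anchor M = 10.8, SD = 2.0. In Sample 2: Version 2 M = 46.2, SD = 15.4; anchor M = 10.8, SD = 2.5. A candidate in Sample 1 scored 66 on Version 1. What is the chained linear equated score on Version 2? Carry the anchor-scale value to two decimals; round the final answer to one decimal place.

Version 1 → anchor (Sample 1): v = (2.0/12.8)(66 − 52.0) + 10.8 = 12.99
anchor → Version 2 (Sample 2): y = (15.4/2.5)(12.99 − 10.8) + 46.2 = 59.7

59.7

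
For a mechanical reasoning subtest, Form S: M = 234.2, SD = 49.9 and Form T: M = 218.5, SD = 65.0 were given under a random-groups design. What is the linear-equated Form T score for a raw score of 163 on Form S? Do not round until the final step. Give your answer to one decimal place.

125.8

Linear equating: y = (SD_Y/SD_X)(x − M_X) + M_Y
y = (65.0/49.9)(163 − 234.2) + 218.5
y = 1.302605 × -71.2 + 218.5 = -92.7455 + 218.5 = 125.8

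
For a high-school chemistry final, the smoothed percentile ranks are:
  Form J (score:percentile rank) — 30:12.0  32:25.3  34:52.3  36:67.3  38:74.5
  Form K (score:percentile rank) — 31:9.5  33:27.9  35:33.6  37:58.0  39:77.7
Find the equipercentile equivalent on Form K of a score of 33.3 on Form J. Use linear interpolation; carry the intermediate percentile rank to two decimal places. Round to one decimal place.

35.8

PR of 33.3 on Form J: 25.3 + (33.3 − 32)/(34 − 32) × (52.3 − 25.3) = 42.85
On Form K, PR 42.85 falls between score 35 (PR 33.6) and 37 (PR 58.0).
Interpolate: 35 + (42.85 − 33.6)/(58.0 − 33.6) × (37 − 35) = 35.8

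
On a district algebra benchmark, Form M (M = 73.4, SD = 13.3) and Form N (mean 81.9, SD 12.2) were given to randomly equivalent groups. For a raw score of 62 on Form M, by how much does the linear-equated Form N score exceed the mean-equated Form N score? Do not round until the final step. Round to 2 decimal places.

Mean-equated: 62 + (81.9 − 73.4) = 70.50
Linear-equated: (12.2/13.3)(62 − 73.4) + 81.9 = 71.443
Difference = 71.443 − 70.50 = 0.94

0.94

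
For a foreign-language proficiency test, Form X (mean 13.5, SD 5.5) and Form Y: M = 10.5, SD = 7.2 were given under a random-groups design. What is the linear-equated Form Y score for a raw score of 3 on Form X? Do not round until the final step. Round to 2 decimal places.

-3.25

Linear equating: y = (SD_Y/SD_X)(x − M_X) + M_Y
y = (7.2/5.5)(3 − 13.5) + 10.5
y = 1.309091 × -10.5 + 10.5 = -13.7455 + 10.5 = -3.25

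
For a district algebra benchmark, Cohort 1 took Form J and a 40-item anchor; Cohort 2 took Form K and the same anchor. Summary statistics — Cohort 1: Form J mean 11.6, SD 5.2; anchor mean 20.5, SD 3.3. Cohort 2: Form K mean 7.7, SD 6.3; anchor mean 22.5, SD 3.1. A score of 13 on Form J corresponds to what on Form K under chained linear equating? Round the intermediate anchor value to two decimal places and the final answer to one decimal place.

Form J → anchor (Cohort 1): v = (3.3/5.2)(13 − 11.6) + 20.5 = 21.39
anchor → Form K (Cohort 2): y = (6.3/3.1)(21.39 − 22.5) + 7.7 = 5.4

5.4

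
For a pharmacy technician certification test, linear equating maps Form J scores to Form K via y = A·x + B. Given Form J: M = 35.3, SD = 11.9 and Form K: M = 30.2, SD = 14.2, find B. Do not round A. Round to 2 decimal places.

A = SD_Y / SD_X = 14.2 / 11.9 = 1.193277
B = M_Y − A·M_X = 30.2 − 1.193277 × 35.3 = -11.92

-11.92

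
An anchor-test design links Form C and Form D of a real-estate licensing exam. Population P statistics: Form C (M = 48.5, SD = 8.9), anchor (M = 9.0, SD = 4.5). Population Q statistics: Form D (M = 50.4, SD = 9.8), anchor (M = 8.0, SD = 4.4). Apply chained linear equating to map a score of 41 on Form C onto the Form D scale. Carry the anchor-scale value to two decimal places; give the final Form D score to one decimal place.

Form C → anchor (Population P): v = (4.5/8.9)(41 − 48.5) + 9.0 = 5.21
anchor → Form D (Population Q): y = (9.8/4.4)(5.21 − 8.0) + 50.4 = 44.2

44.2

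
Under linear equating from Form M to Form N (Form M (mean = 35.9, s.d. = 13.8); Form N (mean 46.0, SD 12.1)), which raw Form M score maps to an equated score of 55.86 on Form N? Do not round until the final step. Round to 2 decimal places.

Invert y = (SD_Y/SD_X)(x − M_X) + M_Y:
x = (SD_X/SD_Y)(y − M_Y) + M_X = (13.8/12.1)(55.86 − 46.0) + 35.9
x = 1.140496 × 9.860 + 35.9 = 47.15

47.15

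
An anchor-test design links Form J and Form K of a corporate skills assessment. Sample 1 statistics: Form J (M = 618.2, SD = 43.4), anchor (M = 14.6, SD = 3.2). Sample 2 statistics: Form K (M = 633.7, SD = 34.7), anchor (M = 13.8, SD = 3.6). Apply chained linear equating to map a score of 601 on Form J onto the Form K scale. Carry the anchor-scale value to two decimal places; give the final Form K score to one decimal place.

Form J → anchor (Sample 1): v = (3.2/43.4)(601 − 618.2) + 14.6 = 13.33
anchor → Form K (Sample 2): y = (34.7/3.6)(13.33 − 13.8) + 633.7 = 629.2

629.2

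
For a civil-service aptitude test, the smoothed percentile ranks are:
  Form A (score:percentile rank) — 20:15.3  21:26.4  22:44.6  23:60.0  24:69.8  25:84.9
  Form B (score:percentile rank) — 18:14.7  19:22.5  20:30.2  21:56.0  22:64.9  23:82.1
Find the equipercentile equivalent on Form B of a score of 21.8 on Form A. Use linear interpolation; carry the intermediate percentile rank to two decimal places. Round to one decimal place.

PR of 21.8 on Form A: 26.4 + (21.8 − 21)/(22 − 21) × (44.6 − 26.4) = 40.96
On Form B, PR 40.96 falls between score 20 (PR 30.2) and 21 (PR 56.0).
Interpolate: 20 + (40.96 − 30.2)/(56.0 − 30.2) × (21 − 20) = 20.4

20.4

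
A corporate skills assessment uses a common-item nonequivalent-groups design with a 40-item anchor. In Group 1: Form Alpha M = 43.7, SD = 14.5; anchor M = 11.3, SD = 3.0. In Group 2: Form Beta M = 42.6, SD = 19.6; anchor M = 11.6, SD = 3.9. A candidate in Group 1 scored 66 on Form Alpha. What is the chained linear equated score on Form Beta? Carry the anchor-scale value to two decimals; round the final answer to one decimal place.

Form Alpha → anchor (Group 1): v = (3.0/14.5)(66 − 43.7) + 11.3 = 15.91
anchor → Form Beta (Group 2): y = (19.6/3.9)(15.91 − 11.6) + 42.6 = 64.3

64.3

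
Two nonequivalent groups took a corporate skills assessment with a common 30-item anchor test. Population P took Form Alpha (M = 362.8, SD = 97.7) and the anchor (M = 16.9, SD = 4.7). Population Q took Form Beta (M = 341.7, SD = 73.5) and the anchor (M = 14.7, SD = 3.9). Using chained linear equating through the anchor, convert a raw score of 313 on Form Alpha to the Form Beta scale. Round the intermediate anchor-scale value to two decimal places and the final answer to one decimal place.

337.9

Form Alpha → anchor (Population P): v = (4.7/97.7)(313 − 362.8) + 16.9 = 14.50
anchor → Form Beta (Population Q): y = (73.5/3.9)(14.50 − 14.7) + 341.7 = 337.9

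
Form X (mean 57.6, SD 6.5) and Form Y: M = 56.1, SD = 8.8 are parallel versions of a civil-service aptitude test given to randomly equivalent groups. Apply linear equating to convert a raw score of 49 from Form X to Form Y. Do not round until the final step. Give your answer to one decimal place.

Linear equating: y = (SD_Y/SD_X)(x − M_X) + M_Y
y = (8.8/6.5)(49 − 57.6) + 56.1
y = 1.353846 × -8.6 + 56.1 = -11.6431 + 56.1 = 44.5

44.5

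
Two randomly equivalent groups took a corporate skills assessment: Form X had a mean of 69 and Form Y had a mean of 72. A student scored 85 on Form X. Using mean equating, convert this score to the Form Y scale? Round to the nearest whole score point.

Mean equating: y = x + (M_Y − M_X) = 85 + (72 − 69) = 88

88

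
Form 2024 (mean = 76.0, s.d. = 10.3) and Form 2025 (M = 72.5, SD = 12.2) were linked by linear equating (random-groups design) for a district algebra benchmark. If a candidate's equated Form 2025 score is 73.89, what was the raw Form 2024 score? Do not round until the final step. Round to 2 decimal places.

77.17

Invert y = (SD_Y/SD_X)(x − M_X) + M_Y:
x = (SD_X/SD_Y)(y − M_Y) + M_X = (10.3/12.2)(73.89 − 72.5) + 76.0
x = 0.844262 × 1.390 + 76.0 = 77.17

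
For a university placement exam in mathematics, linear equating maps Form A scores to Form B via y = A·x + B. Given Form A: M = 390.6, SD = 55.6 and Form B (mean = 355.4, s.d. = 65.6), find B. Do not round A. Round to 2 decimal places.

-105.45

A = SD_Y / SD_X = 65.6 / 55.6 = 1.179856
B = M_Y − A·M_X = 355.4 − 1.179856 × 390.6 = -105.45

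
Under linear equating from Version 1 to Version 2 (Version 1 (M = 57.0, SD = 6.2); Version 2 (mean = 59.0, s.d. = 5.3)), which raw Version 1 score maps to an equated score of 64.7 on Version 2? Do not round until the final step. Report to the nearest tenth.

Invert y = (SD_Y/SD_X)(x − M_X) + M_Y:
x = (SD_X/SD_Y)(y − M_Y) + M_X = (6.2/5.3)(64.7 − 59.0) + 57.0
x = 1.169811 × 5.700 + 57.0 = 63.7

63.7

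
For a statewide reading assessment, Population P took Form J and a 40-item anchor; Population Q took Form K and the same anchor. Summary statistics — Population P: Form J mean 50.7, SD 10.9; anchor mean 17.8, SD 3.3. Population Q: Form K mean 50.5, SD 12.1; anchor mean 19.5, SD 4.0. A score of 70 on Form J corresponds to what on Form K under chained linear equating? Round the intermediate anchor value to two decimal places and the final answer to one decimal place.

Form J → anchor (Population P): v = (3.3/10.9)(70 − 50.7) + 17.8 = 23.64
anchor → Form K (Population Q): y = (12.1/4.0)(23.64 − 19.5) + 50.5 = 63.0

63.0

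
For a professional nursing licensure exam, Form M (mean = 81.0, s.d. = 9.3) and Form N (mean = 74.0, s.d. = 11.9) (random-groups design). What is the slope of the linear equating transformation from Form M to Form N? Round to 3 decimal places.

1.280

A = SD_Y / SD_X = 11.9 / 9.3 = 1.280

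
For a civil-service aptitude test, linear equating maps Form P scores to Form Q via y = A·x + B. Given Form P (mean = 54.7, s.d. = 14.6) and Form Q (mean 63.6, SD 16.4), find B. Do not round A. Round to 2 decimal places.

2.16

A = SD_Y / SD_X = 16.4 / 14.6 = 1.123288
B = M_Y − A·M_X = 63.6 − 1.123288 × 54.7 = 2.16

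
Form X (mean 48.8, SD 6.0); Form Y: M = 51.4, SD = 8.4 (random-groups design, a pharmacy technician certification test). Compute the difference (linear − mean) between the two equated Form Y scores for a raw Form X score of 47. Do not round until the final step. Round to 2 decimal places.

Mean-equated: 47 + (51.4 − 48.8) = 49.60
Linear-equated: (8.4/6.0)(47 − 48.8) + 51.4 = 48.880
Difference = 48.880 − 49.60 = -0.72

-0.72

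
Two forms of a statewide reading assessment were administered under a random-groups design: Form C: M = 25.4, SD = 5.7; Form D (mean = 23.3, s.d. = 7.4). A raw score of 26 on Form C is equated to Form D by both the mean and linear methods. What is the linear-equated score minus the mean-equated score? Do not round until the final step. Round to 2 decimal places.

Mean-equated: 26 + (23.3 − 25.4) = 23.90
Linear-equated: (7.4/5.7)(26 − 25.4) + 23.3 = 24.079
Difference = 24.079 − 23.90 = 0.18

0.18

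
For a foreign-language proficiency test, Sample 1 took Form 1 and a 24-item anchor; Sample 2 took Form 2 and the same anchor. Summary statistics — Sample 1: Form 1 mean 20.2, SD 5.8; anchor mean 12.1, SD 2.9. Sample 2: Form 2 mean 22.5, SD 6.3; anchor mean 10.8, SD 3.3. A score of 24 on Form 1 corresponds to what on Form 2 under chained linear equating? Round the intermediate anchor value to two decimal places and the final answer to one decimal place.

Form 1 → anchor (Sample 1): v = (2.9/5.8)(24 − 20.2) + 12.1 = 14.00
anchor → Form 2 (Sample 2): y = (6.3/3.3)(14.00 − 10.8) + 22.5 = 28.6

28.6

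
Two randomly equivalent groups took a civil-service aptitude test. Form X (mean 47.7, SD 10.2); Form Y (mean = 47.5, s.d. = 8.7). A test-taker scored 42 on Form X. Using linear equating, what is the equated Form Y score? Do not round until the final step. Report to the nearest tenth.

Linear equating: y = (SD_Y/SD_X)(x − M_X) + M_Y
y = (8.7/10.2)(42 − 47.7) + 47.5
y = 0.852941 × -5.7 + 47.5 = -4.8618 + 47.5 = 42.6

42.6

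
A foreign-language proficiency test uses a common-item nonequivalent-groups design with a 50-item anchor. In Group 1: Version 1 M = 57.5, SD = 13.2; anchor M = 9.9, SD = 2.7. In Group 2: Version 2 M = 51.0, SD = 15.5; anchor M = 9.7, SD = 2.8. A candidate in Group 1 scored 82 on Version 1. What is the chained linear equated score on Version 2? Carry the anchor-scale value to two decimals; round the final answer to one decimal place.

79.8

Version 1 → anchor (Group 1): v = (2.7/13.2)(82 − 57.5) + 9.9 = 14.91
anchor → Version 2 (Group 2): y = (15.5/2.8)(14.91 − 9.7) + 51.0 = 79.8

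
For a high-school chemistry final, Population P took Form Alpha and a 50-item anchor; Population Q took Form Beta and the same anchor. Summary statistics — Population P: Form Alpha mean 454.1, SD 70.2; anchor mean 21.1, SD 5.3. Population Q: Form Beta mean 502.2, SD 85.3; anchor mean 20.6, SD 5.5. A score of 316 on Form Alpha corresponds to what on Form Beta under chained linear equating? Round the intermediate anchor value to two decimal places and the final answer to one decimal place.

348.2

Form Alpha → anchor (Population P): v = (5.3/70.2)(316 − 454.1) + 21.1 = 10.67
anchor → Form Beta (Population Q): y = (85.3/5.5)(10.67 − 20.6) + 502.2 = 348.2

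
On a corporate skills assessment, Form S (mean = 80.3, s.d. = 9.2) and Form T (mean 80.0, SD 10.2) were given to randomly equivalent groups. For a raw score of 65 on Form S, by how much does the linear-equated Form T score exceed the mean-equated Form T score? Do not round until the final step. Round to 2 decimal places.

-1.66

Mean-equated: 65 + (80.0 − 80.3) = 64.70
Linear-equated: (10.2/9.2)(65 − 80.3) + 80.0 = 63.037
Difference = 63.037 − 64.70 = -1.66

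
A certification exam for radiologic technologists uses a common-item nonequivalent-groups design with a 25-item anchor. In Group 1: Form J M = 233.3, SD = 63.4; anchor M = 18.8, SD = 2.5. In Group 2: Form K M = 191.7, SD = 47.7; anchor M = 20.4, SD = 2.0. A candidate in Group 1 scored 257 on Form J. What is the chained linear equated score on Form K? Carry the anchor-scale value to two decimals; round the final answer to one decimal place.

175.7

Form J → anchor (Group 1): v = (2.5/63.4)(257 − 233.3) + 18.8 = 19.73
anchor → Form K (Group 2): y = (47.7/2.0)(19.73 − 20.4) + 191.7 = 175.7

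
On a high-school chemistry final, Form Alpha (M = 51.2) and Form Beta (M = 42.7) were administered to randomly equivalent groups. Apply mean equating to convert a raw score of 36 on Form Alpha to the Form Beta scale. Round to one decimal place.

27.5

Mean equating: y = x + (M_Y − M_X) = 36 + (42.7 − 51.2) = 27.5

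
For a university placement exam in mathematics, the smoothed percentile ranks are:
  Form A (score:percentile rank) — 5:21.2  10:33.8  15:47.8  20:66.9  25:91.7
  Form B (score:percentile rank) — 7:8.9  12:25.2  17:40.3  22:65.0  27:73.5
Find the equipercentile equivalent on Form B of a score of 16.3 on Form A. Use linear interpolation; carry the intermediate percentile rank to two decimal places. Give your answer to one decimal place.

PR of 16.3 on Form A: 47.8 + (16.3 − 15)/(20 − 15) × (66.9 − 47.8) = 52.77
On Form B, PR 52.77 falls between score 17 (PR 40.3) and 22 (PR 65.0).
Interpolate: 17 + (52.77 − 40.3)/(65.0 − 40.3) × (22 − 17) = 19.5

19.5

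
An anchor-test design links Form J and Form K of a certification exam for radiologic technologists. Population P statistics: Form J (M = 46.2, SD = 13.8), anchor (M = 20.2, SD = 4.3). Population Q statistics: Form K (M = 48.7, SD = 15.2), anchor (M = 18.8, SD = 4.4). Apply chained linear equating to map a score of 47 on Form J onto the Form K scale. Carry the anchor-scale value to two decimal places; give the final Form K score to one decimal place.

Form J → anchor (Population P): v = (4.3/13.8)(47 − 46.2) + 20.2 = 20.45
anchor → Form K (Population Q): y = (15.2/4.4)(20.45 − 18.8) + 48.7 = 54.4

54.4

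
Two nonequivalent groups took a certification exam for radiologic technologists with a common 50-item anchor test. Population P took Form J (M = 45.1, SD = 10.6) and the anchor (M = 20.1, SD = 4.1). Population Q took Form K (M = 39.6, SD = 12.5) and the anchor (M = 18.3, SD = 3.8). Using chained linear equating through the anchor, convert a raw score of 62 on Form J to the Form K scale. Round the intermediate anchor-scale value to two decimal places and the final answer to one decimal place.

Form J → anchor (Population P): v = (4.1/10.6)(62 − 45.1) + 20.1 = 26.64
anchor → Form K (Population Q): y = (12.5/3.8)(26.64 − 18.3) + 39.6 = 67.0

67.0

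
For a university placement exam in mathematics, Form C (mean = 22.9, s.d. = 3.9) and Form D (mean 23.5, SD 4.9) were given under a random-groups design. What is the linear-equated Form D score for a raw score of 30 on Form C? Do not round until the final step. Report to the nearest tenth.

32.4

Linear equating: y = (SD_Y/SD_X)(x − M_X) + M_Y
y = (4.9/3.9)(30 − 22.9) + 23.5
y = 1.256410 × 7.1 + 23.5 = 8.9205 + 23.5 = 32.4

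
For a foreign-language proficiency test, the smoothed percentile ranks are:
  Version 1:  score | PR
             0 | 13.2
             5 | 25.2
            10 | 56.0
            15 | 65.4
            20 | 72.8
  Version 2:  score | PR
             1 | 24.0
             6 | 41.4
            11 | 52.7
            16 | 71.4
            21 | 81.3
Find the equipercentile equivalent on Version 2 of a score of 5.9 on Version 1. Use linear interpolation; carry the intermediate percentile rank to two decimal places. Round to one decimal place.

PR of 5.9 on Version 1: 25.2 + (5.9 − 5)/(10 − 5) × (56.0 − 25.2) = 30.74
On Version 2, PR 30.74 falls between score 1 (PR 24.0) and 6 (PR 41.4).
Interpolate: 1 + (30.74 − 24.0)/(41.4 − 24.0) × (6 − 1) = 2.9

2.9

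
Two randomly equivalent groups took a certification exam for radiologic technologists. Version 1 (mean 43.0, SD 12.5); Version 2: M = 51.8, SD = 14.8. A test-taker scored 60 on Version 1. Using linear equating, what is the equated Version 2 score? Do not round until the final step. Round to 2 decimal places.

Linear equating: y = (SD_Y/SD_X)(x − M_X) + M_Y
y = (14.8/12.5)(60 − 43.0) + 51.8
y = 1.184000 × 17.0 + 51.8 = 20.1280 + 51.8 = 71.93

71.93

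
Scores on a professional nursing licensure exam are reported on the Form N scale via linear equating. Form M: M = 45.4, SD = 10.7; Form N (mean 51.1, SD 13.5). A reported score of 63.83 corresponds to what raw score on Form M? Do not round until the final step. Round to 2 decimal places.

Invert y = (SD_Y/SD_X)(x − M_X) + M_Y:
x = (SD_X/SD_Y)(y − M_Y) + M_X = (10.7/13.5)(63.83 − 51.1) + 45.4
x = 0.792593 × 12.730 + 45.4 = 55.49

55.49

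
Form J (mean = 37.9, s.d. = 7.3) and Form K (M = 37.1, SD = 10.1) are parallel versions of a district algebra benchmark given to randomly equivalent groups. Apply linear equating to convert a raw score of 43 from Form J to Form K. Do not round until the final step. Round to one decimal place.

44.2

Linear equating: y = (SD_Y/SD_X)(x − M_X) + M_Y
y = (10.1/7.3)(43 − 37.9) + 37.1
y = 1.383562 × 5.1 + 37.1 = 7.0562 + 37.1 = 44.2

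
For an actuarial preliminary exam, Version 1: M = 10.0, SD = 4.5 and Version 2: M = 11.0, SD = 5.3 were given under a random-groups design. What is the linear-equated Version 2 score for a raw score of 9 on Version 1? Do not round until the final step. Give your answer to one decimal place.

9.8

Linear equating: y = (SD_Y/SD_X)(x − M_X) + M_Y
y = (5.3/4.5)(9 − 10.0) + 11.0
y = 1.177778 × -1.0 + 11.0 = -1.1778 + 11.0 = 9.8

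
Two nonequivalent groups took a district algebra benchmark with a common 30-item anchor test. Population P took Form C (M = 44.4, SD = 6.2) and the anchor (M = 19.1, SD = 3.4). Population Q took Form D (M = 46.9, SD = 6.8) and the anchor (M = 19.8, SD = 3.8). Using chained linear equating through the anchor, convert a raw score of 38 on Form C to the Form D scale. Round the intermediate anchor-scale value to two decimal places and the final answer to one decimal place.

Form C → anchor (Population P): v = (3.4/6.2)(38 − 44.4) + 19.1 = 15.59
anchor → Form D (Population Q): y = (6.8/3.8)(15.59 − 19.8) + 46.9 = 39.4

39.4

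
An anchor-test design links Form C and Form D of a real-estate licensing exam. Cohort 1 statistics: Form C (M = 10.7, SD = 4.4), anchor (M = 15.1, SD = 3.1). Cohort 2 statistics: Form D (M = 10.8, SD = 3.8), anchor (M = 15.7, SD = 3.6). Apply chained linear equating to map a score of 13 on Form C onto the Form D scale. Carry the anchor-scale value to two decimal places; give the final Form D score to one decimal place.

Form C → anchor (Cohort 1): v = (3.1/4.4)(13 − 10.7) + 15.1 = 16.72
anchor → Form D (Cohort 2): y = (3.8/3.6)(16.72 − 15.7) + 10.8 = 11.9

11.9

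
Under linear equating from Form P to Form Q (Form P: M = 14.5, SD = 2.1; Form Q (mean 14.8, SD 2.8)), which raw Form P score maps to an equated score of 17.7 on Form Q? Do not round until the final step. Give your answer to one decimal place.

Invert y = (SD_Y/SD_X)(x − M_X) + M_Y:
x = (SD_X/SD_Y)(y − M_Y) + M_X = (2.1/2.8)(17.7 − 14.8) + 14.5
x = 0.750000 × 2.900 + 14.5 = 16.7

16.7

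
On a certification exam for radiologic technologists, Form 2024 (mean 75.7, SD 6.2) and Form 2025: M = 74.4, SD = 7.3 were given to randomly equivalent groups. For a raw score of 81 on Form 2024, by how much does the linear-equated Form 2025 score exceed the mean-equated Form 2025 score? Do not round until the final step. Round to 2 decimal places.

Mean-equated: 81 + (74.4 − 75.7) = 79.70
Linear-equated: (7.3/6.2)(81 − 75.7) + 74.4 = 80.640
Difference = 80.640 − 79.70 = 0.94

0.94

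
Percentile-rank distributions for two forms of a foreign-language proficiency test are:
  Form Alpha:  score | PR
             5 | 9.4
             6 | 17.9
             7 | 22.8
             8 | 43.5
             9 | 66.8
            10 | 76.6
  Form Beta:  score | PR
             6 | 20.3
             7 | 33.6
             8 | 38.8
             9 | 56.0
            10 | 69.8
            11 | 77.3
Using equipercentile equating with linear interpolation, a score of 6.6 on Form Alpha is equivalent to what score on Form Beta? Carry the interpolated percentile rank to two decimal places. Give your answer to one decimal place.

6.0

PR of 6.6 on Form Alpha: 17.9 + (6.6 − 6)/(7 − 6) × (22.8 − 17.9) = 20.84
On Form Beta, PR 20.84 falls between score 6 (PR 20.3) and 7 (PR 33.6).
Interpolate: 6 + (20.84 − 20.3)/(33.6 − 20.3) × (7 − 6) = 6.0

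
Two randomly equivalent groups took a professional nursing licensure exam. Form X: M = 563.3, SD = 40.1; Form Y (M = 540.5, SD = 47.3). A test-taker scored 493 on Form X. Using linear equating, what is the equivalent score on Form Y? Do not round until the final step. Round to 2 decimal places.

Linear equating: y = (SD_Y/SD_X)(x − M_X) + M_Y
y = (47.3/40.1)(493 − 563.3) + 540.5
y = 1.179551 × -70.3 + 540.5 = -82.9224 + 540.5 = 457.58

457.58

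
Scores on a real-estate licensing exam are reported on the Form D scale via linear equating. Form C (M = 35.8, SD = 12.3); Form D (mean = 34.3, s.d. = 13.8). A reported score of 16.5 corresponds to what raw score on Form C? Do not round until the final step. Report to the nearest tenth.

Invert y = (SD_Y/SD_X)(x − M_X) + M_Y:
x = (SD_X/SD_Y)(y − M_Y) + M_X = (12.3/13.8)(16.5 − 34.3) + 35.8
x = 0.891304 × -17.800 + 35.8 = 19.9

19.9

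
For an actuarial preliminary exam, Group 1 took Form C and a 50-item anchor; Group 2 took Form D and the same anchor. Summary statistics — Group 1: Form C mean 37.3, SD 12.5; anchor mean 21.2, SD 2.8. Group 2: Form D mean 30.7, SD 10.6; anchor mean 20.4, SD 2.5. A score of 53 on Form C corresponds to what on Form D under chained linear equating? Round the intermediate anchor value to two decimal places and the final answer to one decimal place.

49.0

Form C → anchor (Group 1): v = (2.8/12.5)(53 − 37.3) + 21.2 = 24.72
anchor → Form D (Group 2): y = (10.6/2.5)(24.72 − 20.4) + 30.7 = 49.0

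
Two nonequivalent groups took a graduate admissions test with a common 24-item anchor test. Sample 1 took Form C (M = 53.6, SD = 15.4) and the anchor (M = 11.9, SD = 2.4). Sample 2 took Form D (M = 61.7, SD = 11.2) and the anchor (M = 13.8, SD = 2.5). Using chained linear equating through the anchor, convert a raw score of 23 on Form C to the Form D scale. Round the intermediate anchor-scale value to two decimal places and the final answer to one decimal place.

31.8

Form C → anchor (Sample 1): v = (2.4/15.4)(23 − 53.6) + 11.9 = 7.13
anchor → Form D (Sample 2): y = (11.2/2.5)(7.13 − 13.8) + 61.7 = 31.8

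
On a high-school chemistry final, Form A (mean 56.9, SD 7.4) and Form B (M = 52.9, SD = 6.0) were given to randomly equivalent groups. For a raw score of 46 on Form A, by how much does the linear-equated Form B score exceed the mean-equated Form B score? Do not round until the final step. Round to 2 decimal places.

2.06

Mean-equated: 46 + (52.9 − 56.9) = 42.00
Linear-equated: (6.0/7.4)(46 − 56.9) + 52.9 = 44.062
Difference = 44.062 − 42.00 = 2.06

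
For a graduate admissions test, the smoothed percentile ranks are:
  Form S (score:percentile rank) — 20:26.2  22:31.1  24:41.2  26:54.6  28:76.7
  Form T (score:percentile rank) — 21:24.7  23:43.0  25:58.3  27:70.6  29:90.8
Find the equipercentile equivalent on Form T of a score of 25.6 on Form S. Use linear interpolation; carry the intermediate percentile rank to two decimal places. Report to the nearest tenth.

24.2

PR of 25.6 on Form S: 41.2 + (25.6 − 24)/(26 − 24) × (54.6 − 41.2) = 51.92
On Form T, PR 51.92 falls between score 23 (PR 43.0) and 25 (PR 58.3).
Interpolate: 23 + (51.92 − 43.0)/(58.3 − 43.0) × (25 − 23) = 24.2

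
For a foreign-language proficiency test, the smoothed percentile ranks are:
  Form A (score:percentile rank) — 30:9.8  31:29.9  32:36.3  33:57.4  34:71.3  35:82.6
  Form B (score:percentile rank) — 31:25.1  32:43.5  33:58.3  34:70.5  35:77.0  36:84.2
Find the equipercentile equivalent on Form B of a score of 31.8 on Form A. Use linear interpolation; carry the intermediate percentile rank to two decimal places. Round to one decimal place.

PR of 31.8 on Form A: 29.9 + (31.8 − 31)/(32 − 31) × (36.3 − 29.9) = 35.02
On Form B, PR 35.02 falls between score 31 (PR 25.1) and 32 (PR 43.5).
Interpolate: 31 + (35.02 − 25.1)/(43.5 − 25.1) × (32 − 31) = 31.5

31.5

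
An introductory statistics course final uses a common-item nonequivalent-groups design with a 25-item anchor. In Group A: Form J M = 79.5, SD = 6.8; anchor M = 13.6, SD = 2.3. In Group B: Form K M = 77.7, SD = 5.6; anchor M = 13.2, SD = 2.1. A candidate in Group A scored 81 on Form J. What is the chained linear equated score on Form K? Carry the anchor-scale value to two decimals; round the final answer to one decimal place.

Form J → anchor (Group A): v = (2.3/6.8)(81 − 79.5) + 13.6 = 14.11
anchor → Form K (Group B): y = (5.6/2.1)(14.11 − 13.2) + 77.7 = 80.1

80.1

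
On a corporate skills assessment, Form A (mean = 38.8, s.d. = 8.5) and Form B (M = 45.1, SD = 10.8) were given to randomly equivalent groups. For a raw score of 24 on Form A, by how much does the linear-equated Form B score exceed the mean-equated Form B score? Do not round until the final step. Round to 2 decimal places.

Mean-equated: 24 + (45.1 − 38.8) = 30.30
Linear-equated: (10.8/8.5)(24 − 38.8) + 45.1 = 26.295
Difference = 26.295 − 30.30 = -4.00

-4.00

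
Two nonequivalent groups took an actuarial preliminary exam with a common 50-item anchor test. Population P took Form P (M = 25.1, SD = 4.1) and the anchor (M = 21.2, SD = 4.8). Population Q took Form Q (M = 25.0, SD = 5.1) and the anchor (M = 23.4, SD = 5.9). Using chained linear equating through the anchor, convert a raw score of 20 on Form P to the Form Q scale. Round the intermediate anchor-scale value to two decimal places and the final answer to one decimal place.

Form P → anchor (Population P): v = (4.8/4.1)(20 − 25.1) + 21.2 = 15.23
anchor → Form Q (Population Q): y = (5.1/5.9)(15.23 − 23.4) + 25.0 = 17.9

17.9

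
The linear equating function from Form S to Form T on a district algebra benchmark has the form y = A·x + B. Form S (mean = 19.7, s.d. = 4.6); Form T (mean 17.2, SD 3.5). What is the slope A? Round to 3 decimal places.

0.761

A = SD_Y / SD_X = 3.5 / 4.6 = 0.761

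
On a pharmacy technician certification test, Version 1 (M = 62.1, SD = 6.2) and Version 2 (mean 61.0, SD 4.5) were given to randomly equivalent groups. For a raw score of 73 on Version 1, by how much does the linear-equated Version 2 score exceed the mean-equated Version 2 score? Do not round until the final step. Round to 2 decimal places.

Mean-equated: 73 + (61.0 − 62.1) = 71.90
Linear-equated: (4.5/6.2)(73 − 62.1) + 61.0 = 68.911
Difference = 68.911 − 71.90 = -2.99

-2.99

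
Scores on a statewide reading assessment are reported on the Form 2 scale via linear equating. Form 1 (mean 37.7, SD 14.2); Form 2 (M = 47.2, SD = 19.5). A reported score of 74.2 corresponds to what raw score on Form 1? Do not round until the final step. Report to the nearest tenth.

Invert y = (SD_Y/SD_X)(x − M_X) + M_Y:
x = (SD_X/SD_Y)(y − M_Y) + M_X = (14.2/19.5)(74.2 − 47.2) + 37.7
x = 0.728205 × 27.000 + 37.7 = 57.4

57.4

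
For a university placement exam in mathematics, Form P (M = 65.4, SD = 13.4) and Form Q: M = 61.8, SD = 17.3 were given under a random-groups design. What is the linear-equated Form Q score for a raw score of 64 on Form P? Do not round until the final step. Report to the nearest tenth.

60.0

Linear equating: y = (SD_Y/SD_X)(x − M_X) + M_Y
y = (17.3/13.4)(64 − 65.4) + 61.8
y = 1.291045 × -1.4 + 61.8 = -1.8075 + 61.8 = 60.0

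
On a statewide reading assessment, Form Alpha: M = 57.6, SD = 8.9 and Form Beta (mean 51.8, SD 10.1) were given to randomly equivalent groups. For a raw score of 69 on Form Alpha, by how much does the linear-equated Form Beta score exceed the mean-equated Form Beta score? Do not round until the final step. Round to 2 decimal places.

1.54

Mean-equated: 69 + (51.8 − 57.6) = 63.20
Linear-equated: (10.1/8.9)(69 − 57.6) + 51.8 = 64.737
Difference = 64.737 − 63.20 = 1.54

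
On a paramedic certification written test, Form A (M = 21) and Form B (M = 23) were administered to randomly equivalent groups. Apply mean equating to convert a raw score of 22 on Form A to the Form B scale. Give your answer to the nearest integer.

24

Mean equating: y = x + (M_Y − M_X) = 22 + (23 − 21) = 24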